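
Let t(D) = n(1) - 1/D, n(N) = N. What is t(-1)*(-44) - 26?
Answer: -114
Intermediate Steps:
t(D) = 1 - 1/D
t(-1)*(-44) - 26 = ((-1 - 1)/(-1))*(-44) - 26 = -1*(-2)*(-44) - 26 = 2*(-44) - 26 = -88 - 26 = -114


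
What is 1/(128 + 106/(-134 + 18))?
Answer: 58/7371 ≈ 0.0078687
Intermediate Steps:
1/(128 + 106/(-134 + 18)) = 1/(128 + 106/(-116)) = 1/(128 - 1/116*106) = 1/(128 - 53/58) = 1/(7371/58) = 58/7371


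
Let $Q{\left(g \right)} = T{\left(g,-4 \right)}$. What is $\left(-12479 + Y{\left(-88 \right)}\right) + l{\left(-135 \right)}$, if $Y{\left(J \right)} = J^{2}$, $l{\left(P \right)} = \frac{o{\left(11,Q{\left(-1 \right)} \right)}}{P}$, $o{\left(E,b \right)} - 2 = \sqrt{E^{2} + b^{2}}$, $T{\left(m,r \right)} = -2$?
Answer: $- \frac{639227}{135} - \frac{\sqrt{5}}{27} \approx -4735.1$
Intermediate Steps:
$Q{\left(g \right)} = -2$
$o{\left(E,b \right)} = 2 + \sqrt{E^{2} + b^{2}}$
$l{\left(P \right)} = \frac{2 + 5 \sqrt{5}}{P}$ ($l{\left(P \right)} = \frac{2 + \sqrt{11^{2} + \left(-2\right)^{2}}}{P} = \frac{2 + \sqrt{121 + 4}}{P} = \frac{2 + \sqrt{125}}{P} = \frac{2 + 5 \sqrt{5}}{P}$)
$\left(-12479 + Y{\left(-88 \right)}\right) + l{\left(-135 \right)} = \left(-12479 + \left(-88\right)^{2}\right) + \frac{2 + 5 \sqrt{5}}{-135} = \left(-12479 + 7744\right) - \frac{2 + 5 \sqrt{5}}{135} = -4735 - \left(\frac{2}{135} + \frac{\sqrt{5}}{27}\right) = - \frac{639227}{135} - \frac{\sqrt{5}}{27}$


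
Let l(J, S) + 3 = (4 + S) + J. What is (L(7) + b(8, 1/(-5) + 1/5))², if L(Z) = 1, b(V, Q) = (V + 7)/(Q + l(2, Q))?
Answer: 36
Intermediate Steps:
l(J, S) = 1 + J + S (l(J, S) = -3 + ((4 + S) + J) = -3 + (4 + J + S) = 1 + J + S)
b(V, Q) = (7 + V)/(3 + 2*Q) (b(V, Q) = (V + 7)/(Q + (1 + 2 + Q)) = (7 + V)/(Q + (3 + Q)) = (7 + V)/(3 + 2*Q))
(L(7) + b(8, 1/(-5) + 1/5))² = (1 + (7 + 8)/(3 + 2*(1/(-5) + 1/5)))² = (1 + 15/(3 + 2*(1*(-⅕) + 1*(⅕))))² = (1 + 15/(3 + 2*(-⅕ + ⅕)))² = (1 + 15/(3 + 2*0))² = (1 + 15/(3 + 0))² = (1 + 15/3)² = (1 + (⅓)*15)² = (1 + 5)² = 6² = 36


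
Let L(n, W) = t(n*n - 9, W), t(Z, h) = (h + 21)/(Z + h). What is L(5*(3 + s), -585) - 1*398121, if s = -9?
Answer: -20304265/51 ≈ -3.9812e+5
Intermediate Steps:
t(Z, h) = (21 + h)/(Z + h)
L(n, W) = (21 + W)/(-9 + W + n²) (L(n, W) = (21 + W)/((n*n - 9) + W) = (21 + W)/((n² - 9) + W) = (21 + W)/((-9 + n²) + W) = (21 + W)/(-9 + W + n²))
L(5*(3 + s), -585) - 1*398121 = (21 - 585)/(-9 - 585 + (5*(3 - 9))²) - 1*398121 = -564/(-9 - 585 + (5*(-6))²) - 398121 = -564/(-9 - 585 + (-30)²) - 398121 = -564/(-9 - 585 + 900) - 398121 = -564/306 - 398121 = (1/306)*(-564) - 398121 = -94/51 - 398121 = -20304265/51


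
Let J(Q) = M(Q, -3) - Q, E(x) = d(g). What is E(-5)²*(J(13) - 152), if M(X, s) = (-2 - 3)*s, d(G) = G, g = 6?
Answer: -5400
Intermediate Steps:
E(x) = 6
M(X, s) = -5*s
J(Q) = 15 - Q (J(Q) = -5*(-3) - Q = 15 - Q)
E(-5)²*(J(13) - 152) = 6²*((15 - 1*13) - 152) = 36*((15 - 13) - 152) = 36*(2 - 152) = 36*(-150) = -5400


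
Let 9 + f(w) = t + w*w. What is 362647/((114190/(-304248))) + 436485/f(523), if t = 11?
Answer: -5029981719975331/5205750815 ≈ -9.6624e+5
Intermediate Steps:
f(w) = 2 + w² (f(w) = -9 + (11 + w*w) = -9 + (11 + w²) = 2 + w²)
362647/((114190/(-304248))) + 436485/f(523) = 362647/((114190/(-304248))) + 436485/(2 + 523²) = 362647/((114190*(-1/304248))) + 436485/(2 + 273529) = 362647/(-57095/152124) + 436485/273531 = 362647*(-152124/57095) + 436485*(1/273531) = -55167312228/57095 + 145495/91177 = -5029981719975331/5205750815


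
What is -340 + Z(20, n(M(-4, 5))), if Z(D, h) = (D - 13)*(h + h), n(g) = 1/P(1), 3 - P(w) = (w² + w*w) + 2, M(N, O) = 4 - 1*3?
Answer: -354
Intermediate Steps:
M(N, O) = 1 (M(N, O) = 4 - 3 = 1)
P(w) = 1 - 2*w² (P(w) = 3 - ((w² + w*w) + 2) = 3 - ((w² + w²) + 2) = 3 - (2*w² + 2) = 3 - (2 + 2*w²) = 3 + (-2 - 2*w²) = 1 - 2*w²)
n(g) = -1 (n(g) = 1/(1 - 2*1²) = 1/(1 - 2*1) = 1/(1 - 2) = 1/(-1) = -1)
Z(D, h) = 2*h*(-13 + D) (Z(D, h) = (-13 + D)*(2*h) = 2*h*(-13 + D))
-340 + Z(20, n(M(-4, 5))) = -340 + 2*(-1)*(-13 + 20) = -340 + 2*(-1)*7 = -340 - 14 = -354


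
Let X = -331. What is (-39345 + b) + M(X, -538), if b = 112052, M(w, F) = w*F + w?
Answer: 250454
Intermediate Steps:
M(w, F) = w + F*w (M(w, F) = F*w + w = w + F*w)
(-39345 + b) + M(X, -538) = (-39345 + 112052) - 331*(1 - 538) = 72707 - 331*(-537) = 72707 + 177747 = 250454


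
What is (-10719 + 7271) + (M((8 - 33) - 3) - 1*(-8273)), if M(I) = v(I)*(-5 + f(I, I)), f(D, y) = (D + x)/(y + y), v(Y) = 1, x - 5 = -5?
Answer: 9641/2 ≈ 4820.5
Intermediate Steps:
x = 0 (x = 5 - 5 = 0)
f(D, y) = D/(2*y) (f(D, y) = (D + 0)/(y + y) = D/((2*y)) = D*(1/(2*y)) = D/(2*y))
M(I) = -9/2 (M(I) = 1*(-5 + I/(2*I)) = 1*(-5 + ½) = 1*(-9/2) = -9/2)
(-10719 + 7271) + (M((8 - 33) - 3) - 1*(-8273)) = (-10719 + 7271) + (-9/2 - 1*(-8273)) = -3448 + (-9/2 + 8273) = -3448 + 16537/2 = 9641/2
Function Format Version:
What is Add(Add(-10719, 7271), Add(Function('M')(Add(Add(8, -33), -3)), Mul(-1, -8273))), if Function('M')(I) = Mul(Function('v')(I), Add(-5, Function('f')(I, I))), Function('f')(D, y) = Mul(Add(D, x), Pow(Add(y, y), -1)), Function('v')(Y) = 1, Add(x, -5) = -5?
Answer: Rational(9641, 2) ≈ 4820.5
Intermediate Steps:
x = 0 (x = Add(5, -5) = 0)
Function('f')(D, y) = Mul(Rational(1, 2), D, Pow(y, -1)) (Function('f')(D, y) = Mul(Add(D, 0), Pow(Add(y, y), -1)) = Mul(D, Pow(Mul(2, y), -1)) = Mul(D, Mul(Rational(1, 2), Pow(y, -1))) = Mul(Rational(1, 2), D, Pow(y, -1)))
Function('M')(I) = Rational(-9, 2) (Function('M')(I) = Mul(1, Add(-5, Mul(Rational(1, 2), I, Pow(I, -1)))) = Mul(1, Add(-5, Rational(1, 2))) = Mul(1, Rational(-9, 2)) = Rational(-9, 2))
Add(Add(-10719, 7271), Add(Function('M')(Add(Add(8, -33), -3)), Mul(-1, -8273))) = Add(Add(-10719, 7271), Add(Rational(-9, 2), Mul(-1, -8273))) = Add(-3448, Add(Rational(-9, 2), 8273)) = Add(-3448, Rational(16537, 2)) = Rational(9641, 2)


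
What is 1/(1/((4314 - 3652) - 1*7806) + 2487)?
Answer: 7144/17767127 ≈ 0.00040209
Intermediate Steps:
1/(1/((4314 - 3652) - 1*7806) + 2487) = 1/(1/(662 - 7806) + 2487) = 1/(1/(-7144) + 2487) = 1/(-1/7144 + 2487) = 1/(17767127/7144) = 7144/17767127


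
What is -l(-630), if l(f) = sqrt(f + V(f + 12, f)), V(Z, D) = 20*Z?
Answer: -I*sqrt(12990) ≈ -113.97*I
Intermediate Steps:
l(f) = sqrt(240 + 21*f) (l(f) = sqrt(f + 20*(f + 12)) = sqrt(f + 20*(12 + f)) = sqrt(f + (240 + 20*f)) = sqrt(240 + 21*f))
-l(-630) = -sqrt(240 + 21*(-630)) = -sqrt(240 - 13230) = -sqrt(-12990) = -I*sqrt(12990)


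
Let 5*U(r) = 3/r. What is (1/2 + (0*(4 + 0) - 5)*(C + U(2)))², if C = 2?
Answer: 121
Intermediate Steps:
U(r) = 3/(5*r) (U(r) = (3/r)/5 = 3/(5*r))
(1/2 + (0*(4 + 0) - 5)*(C + U(2)))² = (1/2 + (0*(4 + 0) - 5)*(2 + (⅗)/2))² = (½ + (0*4 - 5)*(2 + (⅗)*(½)))² = (½ + (0 - 5)*(2 + 3/10))² = (½ - 5*23/10)² = (½ - 23/2)² = (-11)² = 121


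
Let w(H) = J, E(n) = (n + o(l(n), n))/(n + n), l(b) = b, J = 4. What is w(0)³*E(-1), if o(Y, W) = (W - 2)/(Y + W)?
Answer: -16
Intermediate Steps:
o(Y, W) = (-2 + W)/(W + Y)
E(n) = (n + (-2 + n)/(2*n))/(2*n) (E(n) = (n + (-2 + n)/(n + n))/(n + n) = (n + (-2 + n)/((2*n)))/((2*n)) = (n + (1/(2*n))*(-2 + n))*(1/(2*n)) = (n + (-2 + n)/(2*n))*(1/(2*n)) = (n + (-2 + n)/(2*n))/(2*n))
w(H) = 4
w(0)³*E(-1) = 4³*((¼)*(-2 - 1 + 2*(-1)²)/(-1)²) = 64*((¼)*1*(-2 - 1 + 2*1)) = 64*((¼)*1*(-2 - 1 + 2)) = 64*((¼)*1*(-1)) = 64*(-¼) = -16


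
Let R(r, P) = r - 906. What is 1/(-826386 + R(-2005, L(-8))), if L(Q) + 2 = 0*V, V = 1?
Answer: -1/829297 ≈ -1.2058e-6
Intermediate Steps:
L(Q) = -2 (L(Q) = -2 + 0*1 = -2 + 0 = -2)
R(r, P) = -906 + r
1/(-826386 + R(-2005, L(-8))) = 1/(-826386 + (-906 - 2005)) = 1/(-826386 - 2911) = 1/(-829297) = -1/829297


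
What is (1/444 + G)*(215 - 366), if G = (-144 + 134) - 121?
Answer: 8782613/444 ≈ 19781.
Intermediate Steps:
G = -131 (G = -10 - 121 = -131)
(1/444 + G)*(215 - 366) = (1/444 - 131)*(215 - 366) = (1/444 - 131)*(-151) = -58163/444*(-151) = 8782613/444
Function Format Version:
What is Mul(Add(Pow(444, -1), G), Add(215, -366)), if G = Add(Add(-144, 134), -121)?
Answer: Rational(8782613, 444) ≈ 19781.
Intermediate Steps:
G = -131 (G = Add(-10, -121) = -131)
Mul(Add(Pow(444, -1), G), Add(215, -366)) = Mul(Add(Pow(444, -1), -131), Add(215, -366)) = Mul(Add(Rational(1, 444), -131), -151) = Mul(Rational(-58163, 444), -151) = Rational(8782613, 444)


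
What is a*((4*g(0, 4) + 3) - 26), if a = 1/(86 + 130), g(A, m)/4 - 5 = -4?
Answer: -7/216 ≈ -0.032407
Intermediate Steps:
g(A, m) = 4 (g(A, m) = 20 + 4*(-4) = 20 - 16 = 4)
a = 1/216 ≈ 0.0046296
a*((4*g(0, 4) + 3) - 26) = ((4*4 + 3) - 26)/216 = ((16 + 3) - 26)/216 = (19 - 26)/216 = (1/216)*(-7) = -7/216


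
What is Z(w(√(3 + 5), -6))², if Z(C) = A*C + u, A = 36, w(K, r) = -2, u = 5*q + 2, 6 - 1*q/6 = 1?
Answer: 6400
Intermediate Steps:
q = 30 (q = 36 - 6*1 = 36 - 6 = 30)
u = 152 (u = 5*30 + 2 = 150 + 2 = 152)
Z(C) = 152 + 36*C (Z(C) = 36*C + 152 = 152 + 36*C)
Z(w(√(3 + 5), -6))² = (152 + 36*(-2))² = (152 - 72)² = 80² = 6400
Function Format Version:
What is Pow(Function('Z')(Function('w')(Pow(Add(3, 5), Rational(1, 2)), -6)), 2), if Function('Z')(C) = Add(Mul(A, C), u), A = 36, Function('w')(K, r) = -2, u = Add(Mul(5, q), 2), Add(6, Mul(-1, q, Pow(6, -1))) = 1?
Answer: 6400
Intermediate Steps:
q = 30 (q = Add(36, Mul(-6, 1)) = Add(36, -6) = 30)
u = 152 (u = Add(Mul(5, 30), 2) = Add(150, 2) = 152)
Function('Z')(C) = Add(152, Mul(36, C)) (Function('Z')(C) = Add(Mul(36, C), 152) = Add(152, Mul(36, C)))
Pow(Function('Z')(Function('w')(Pow(Add(3, 5), Rational(1, 2)), -6)), 2) = Pow(Add(152, Mul(36, -2)), 2) = Pow(Add(152, -72), 2) = Pow(80, 2) = 6400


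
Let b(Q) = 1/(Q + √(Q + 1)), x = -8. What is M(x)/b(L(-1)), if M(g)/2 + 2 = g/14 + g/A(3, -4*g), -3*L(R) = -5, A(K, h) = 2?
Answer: -460/21 - 184*√6/21 ≈ -43.367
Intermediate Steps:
L(R) = 5/3 (L(R) = -⅓*(-5) = 5/3)
b(Q) = 1/(Q + √(1 + Q))
M(g) = -4 + 8*g/7 (M(g) = -4 + 2*(g/14 + g/2) = -4 + 2*(4*g/7) = -4 + 8*g/7)
M(x)/b(L(-1)) = (-4 + (8/7)*(-8))/(1/(5/3 + √(1 + 5/3))) = (-4 - 64/7)/(1/(5/3 + √(8/3))) = -(460/21 + 184*√6/21) = -92*(5/3 + 2*√6/3)/7 = -460/21 - 184*√6/21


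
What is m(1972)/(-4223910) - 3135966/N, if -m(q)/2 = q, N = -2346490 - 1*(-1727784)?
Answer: 3312119580881/653339615115 ≈ 5.0695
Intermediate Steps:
N = -618706 (N = -2346490 + 1727784 = -618706)
m(q) = -2*q
m(1972)/(-4223910) - 3135966/N = -2*1972/(-4223910) - 3135966/(-618706) = -3944*(-1/4223910) - 3135966*(-1/618706) = 1972/2111955 + 1567983/309353 = 3312119580881/653339615115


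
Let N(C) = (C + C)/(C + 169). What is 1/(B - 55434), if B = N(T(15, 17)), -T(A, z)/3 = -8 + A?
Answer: -74/4102137 ≈ -1.8039e-5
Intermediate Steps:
T(A, z) = 24 - 3*A (T(A, z) = -3*(-8 + A) = 24 - 3*A)
N(C) = 2*C/(169 + C) (N(C) = (2*C)/(169 + C) = 2*C/(169 + C))
B = -21/74 (B = 2*(24 - 3*15)/(169 + (24 - 3*15)) = 2*(24 - 45)/(169 + (24 - 45)) = 2*(-21)/(169 - 21) = 2*(-21)/148 = 2*(-21)*(1/148) = -21/74 ≈ -0.28378)
1/(B - 55434) = 1/(-21/74 - 55434) = 1/(-4102137/74) = -74/4102137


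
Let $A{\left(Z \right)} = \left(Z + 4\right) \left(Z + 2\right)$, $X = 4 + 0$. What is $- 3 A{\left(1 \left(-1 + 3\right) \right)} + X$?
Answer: $-68$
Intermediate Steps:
$X = 4$
$A{\left(Z \right)} = \left(2 + Z\right) \left(4 + Z\right)$ ($A{\left(Z \right)} = \left(4 + Z\right) \left(2 + Z\right) = \left(2 + Z\right) \left(4 + Z\right)$)
$- 3 A{\left(1 \left(-1 + 3\right) \right)} + X = - 3 \left(8 + \left(1 \left(-1 + 3\right)\right)^{2} + 6 \cdot 1 \left(-1 + 3\right)\right) + 4 = - 3 \left(8 + \left(1 \cdot 2\right)^{2} + 6 \cdot 1 \cdot 2\right) + 4 = - 3 \left(8 + 2^{2} + 6 \cdot 2\right) + 4 = - 3 \left(8 + 4 + 12\right) + 4 = \left(-3\right) 24 + 4 = -72 + 4 = -68$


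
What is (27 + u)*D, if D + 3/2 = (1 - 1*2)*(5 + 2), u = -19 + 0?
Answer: -68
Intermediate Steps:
u = -19
D = -17/2 (D = -3/2 + (1 - 1*2)*(5 + 2) = -3/2 + (1 - 2)*7 = -3/2 - 1*7 = -3/2 - 7 = -17/2 ≈ -8.5000)
(27 + u)*D = (27 - 19)*(-17/2) = 8*(-17/2) = -68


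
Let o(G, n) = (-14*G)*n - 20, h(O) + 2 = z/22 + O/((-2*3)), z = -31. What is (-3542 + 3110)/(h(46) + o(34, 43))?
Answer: 28512/1352939 ≈ 0.021074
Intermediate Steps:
h(O) = -75/22 - O/6 (h(O) = -2 + (-31/22 + O/((-2*3))) = -2 + (-31*1/22 + O/(-6)) = -2 + (-31/22 + O*(-1/6)) = -2 + (-31/22 - O/6) = -75/22 - O/6)
o(G, n) = -20 - 14*G*n (o(G, n) = -14*G*n - 20 = -20 - 14*G*n)
(-3542 + 3110)/(h(46) + o(34, 43)) = (-3542 + 3110)/((-75/22 - 1/6*46) + (-20 - 14*34*43)) = -432/((-75/22 - 23/3) + (-20 - 20468)) = -432/(-731/66 - 20488) = -432/(-1352939/66) = -432*(-66/1352939) = 28512/1352939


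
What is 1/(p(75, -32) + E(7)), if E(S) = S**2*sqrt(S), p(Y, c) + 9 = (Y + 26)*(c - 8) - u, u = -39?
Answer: -4010/16063293 - 49*sqrt(7)/16063293 ≈ -0.00025771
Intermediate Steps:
p(Y, c) = 30 + (-8 + c)*(26 + Y) (p(Y, c) = -9 + ((Y + 26)*(c - 8) - 1*(-39)) = -9 + ((26 + Y)*(-8 + c) + 39) = -9 + ((-8 + c)*(26 + Y) + 39) = -9 + (39 + (-8 + c)*(26 + Y)) = 30 + (-8 + c)*(26 + Y))
E(S) = S**(5/2)
1/(p(75, -32) + E(7)) = 1/((-178 - 8*75 + 26*(-32) + 75*(-32)) + 7**(5/2)) = 1/((-178 - 600 - 832 - 2400) + 49*sqrt(7)) = 1/(-4010 + 49*sqrt(7))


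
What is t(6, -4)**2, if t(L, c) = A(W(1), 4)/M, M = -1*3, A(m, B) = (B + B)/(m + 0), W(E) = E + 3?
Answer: 4/9 ≈ 0.44444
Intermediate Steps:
W(E) = 3 + E
A(m, B) = 2*B/m (A(m, B) = (2*B)/m = 2*B/m)
M = -3
t(L, c) = -2/3 (t(L, c) = (2*4/(3 + 1))/(-3) = (2*4/4)*(-1/3) = (2*4*(1/4))*(-1/3) = 2*(-1/3) = -2/3)
t(6, -4)**2 = (-2/3)**2 = 4/9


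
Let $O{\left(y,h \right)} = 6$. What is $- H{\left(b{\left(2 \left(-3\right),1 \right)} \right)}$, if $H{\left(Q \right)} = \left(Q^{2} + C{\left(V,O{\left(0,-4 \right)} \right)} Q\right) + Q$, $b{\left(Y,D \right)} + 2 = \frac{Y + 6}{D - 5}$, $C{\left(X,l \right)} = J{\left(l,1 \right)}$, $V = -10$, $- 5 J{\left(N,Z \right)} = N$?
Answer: $- \frac{22}{5} \approx -4.4$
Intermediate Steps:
$J{\left(N,Z \right)} = - \frac{N}{5}$
$C{\left(X,l \right)} = - \frac{l}{5}$
$b{\left(Y,D \right)} = -2 + \frac{6 + Y}{-5 + D}$ ($b{\left(Y,D \right)} = -2 + \frac{Y + 6}{D - 5} = -2 + \frac{6 + Y}{-5 + D}$)
$H{\left(Q \right)} = Q^{2} - \frac{Q}{5}$ ($H{\left(Q \right)} = \left(Q^{2} + \left(- \frac{1}{5}\right) 6 Q\right) + Q = \left(Q^{2} - \frac{6 Q}{5}\right) + Q = Q^{2} - \frac{Q}{5}$)
$- H{\left(b{\left(2 \left(-3\right),1 \right)} \right)} = - \frac{16 + 2 \left(-3\right) - 2}{-5 + 1} \left(- \frac{1}{5} + \frac{16 + 2 \left(-3\right) - 2}{-5 + 1}\right) = - \frac{16 - 6 - 2}{-4} \left(- \frac{1}{5} + \frac{16 - 6 - 2}{-4}\right) = - \left(- \frac{1}{4}\right) 8 \left(- \frac{1}{5} - 2\right) = - \left(-2\right) \left(- \frac{1}{5} - 2\right) = - \frac{\left(-2\right) \left(-11\right)}{5} = \left(-1\right) \frac{22}{5} = - \frac{22}{5}$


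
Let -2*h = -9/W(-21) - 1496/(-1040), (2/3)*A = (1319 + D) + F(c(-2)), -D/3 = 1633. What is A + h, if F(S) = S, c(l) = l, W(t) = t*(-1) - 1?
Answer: -2794217/520 ≈ -5373.5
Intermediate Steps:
W(t) = -1 - t (W(t) = -t - 1 = -1 - t)
D = -4899 (D = -3*1633 = -4899)
A = -5373 (A = 3*((1319 - 4899) - 2)/2 = 3*(-3580 - 2)/2 = (3/2)*(-3582) = -5373)
h = -257/520 (h = -(-9/(-1 - 1*(-21)) - 1496/(-1040))/2 = -(-9/(-1 + 21) - 1496*(-1/1040))/2 = -(-9/20 + 187/130)/2 = -½*257/260 = -257/520 ≈ -0.49423)
A + h = -5373 - 257/520 = -2794217/520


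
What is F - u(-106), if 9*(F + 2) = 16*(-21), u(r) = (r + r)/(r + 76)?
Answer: -232/5 ≈ -46.400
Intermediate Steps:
u(r) = 2*r/(76 + r) (u(r) = (2*r)/(76 + r) = 2*r/(76 + r))
F = -118/3 (F = -2 + (16*(-21))/9 = -2 + (⅑)*(-336) = -2 - 112/3 = -118/3 ≈ -39.333)
F - u(-106) = -118/3 - 2*(-106)/(76 - 106) = -118/3 - 2*(-106)/(-30) = -118/3 - 2*(-106)*(-1)/30 = -118/3 - 1*106/15 = -118/3 - 106/15 = -232/5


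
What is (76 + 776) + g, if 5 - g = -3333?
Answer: 4190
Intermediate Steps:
g = 3338 (g = 5 - 1*(-3333) = 5 + 3333 = 3338)
(76 + 776) + g = (76 + 776) + 3338 = 852 + 3338 = 4190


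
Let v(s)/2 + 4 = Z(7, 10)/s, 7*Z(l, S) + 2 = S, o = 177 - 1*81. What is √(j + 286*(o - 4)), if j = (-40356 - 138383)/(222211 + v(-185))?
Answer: √242068009268330524543/95917623 ≈ 162.21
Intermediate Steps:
o = 96 (o = 177 - 81 = 96)
Z(l, S) = -2/7 + S/7
v(s) = -8 + 16/(7*s) (v(s) = -8 + 2*((-2/7 + (⅐)*10)/s) = -8 + 2*((-2/7 + 10/7)/s) = -8 + 2*(8/(7*s)) = -8 + 16/(7*s))
j = -231467005/287752869 (j = (-40356 - 138383)/(222211 + (-8 + (16/7)/(-185))) = -178739/(222211 + (-8 + (16/7)*(-1/185))) = -178739/(222211 + (-8 - 16/1295)) = -178739/(222211 - 10376/1295) = -178739/287752869/1295 = -178739*1295/287752869 = -231467005/287752869 ≈ -0.80439)
√(j + 286*(o - 4)) = √(-231467005/287752869 + 286*(96 - 4)) = √(-231467005/287752869 + 286*92) = √(-231467005/287752869 + 26312) = √(7571122022123/287752869) = √242068009268330524543/95917623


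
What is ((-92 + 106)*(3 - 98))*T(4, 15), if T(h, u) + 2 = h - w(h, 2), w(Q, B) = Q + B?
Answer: 5320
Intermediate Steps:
w(Q, B) = B + Q
T(h, u) = -4 (T(h, u) = -2 + (h - (2 + h)) = -2 + (h + (-2 - h)) = -2 - 2 = -4)
((-92 + 106)*(3 - 98))*T(4, 15) = ((-92 + 106)*(3 - 98))*(-4) = (14*(-95))*(-4) = -1330*(-4) = 5320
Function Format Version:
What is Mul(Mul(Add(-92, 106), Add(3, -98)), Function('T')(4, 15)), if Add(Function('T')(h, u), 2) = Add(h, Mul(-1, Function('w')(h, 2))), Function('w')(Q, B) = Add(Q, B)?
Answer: 5320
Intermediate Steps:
Function('w')(Q, B) = Add(B, Q)
Function('T')(h, u) = -4 (Function('T')(h, u) = Add(-2, Add(h, Mul(-1, Add(2, h)))) = Add(-2, Add(h, Add(-2, Mul(-1, h)))) = Add(-2, -2) = -4)
Mul(Mul(Add(-92, 106), Add(3, -98)), Function('T')(4, 15)) = Mul(Mul(Add(-92, 106), Add(3, -98)), -4) = Mul(Mul(14, -95), -4) = Mul(-1330, -4) = 5320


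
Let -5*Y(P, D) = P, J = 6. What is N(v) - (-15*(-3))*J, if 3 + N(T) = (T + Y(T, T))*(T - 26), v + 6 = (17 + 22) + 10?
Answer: 1559/5 ≈ 311.80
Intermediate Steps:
Y(P, D) = -P/5
v = 43 (v = -6 + ((17 + 22) + 10) = -6 + (39 + 10) = -6 + 49 = 43)
N(T) = -3 + 4*T*(-26 + T)/5 (N(T) = -3 + (T - T/5)*(T - 26) = -3 + (4*T/5)*(-26 + T) = -3 + 4*T*(-26 + T)/5)
N(v) - (-15*(-3))*J = (-3 - 104/5*43 + (4/5)*43**2) - (-15*(-3))*6 = (-3 - 4472/5 + (4/5)*1849) - 45*6 = (-3 - 4472/5 + 7396/5) - 1*270 = 2909/5 - 270 = 1559/5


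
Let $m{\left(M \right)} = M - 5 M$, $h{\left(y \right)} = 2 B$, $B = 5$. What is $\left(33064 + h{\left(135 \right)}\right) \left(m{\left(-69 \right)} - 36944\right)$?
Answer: $-1212757432$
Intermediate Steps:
$h{\left(y \right)} = 10$ ($h{\left(y \right)} = 2 \cdot 5 = 10$)
$m{\left(M \right)} = - 4 M$
$\left(33064 + h{\left(135 \right)}\right) \left(m{\left(-69 \right)} - 36944\right) = \left(33064 + 10\right) \left(\left(-4\right) \left(-69\right) - 36944\right) = 33074 \left(276 - 36944\right) = 33074 \left(-36668\right) = -1212757432$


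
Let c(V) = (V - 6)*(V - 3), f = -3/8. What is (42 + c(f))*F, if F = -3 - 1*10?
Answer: -52845/64 ≈ -825.70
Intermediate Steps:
F = -13 (F = -3 - 10 = -13)
f = -3/8 (f = -3*1/8 = -3/8 ≈ -0.37500)
c(V) = (-6 + V)*(-3 + V)
(42 + c(f))*F = (42 + (18 + (-3/8)**2 - 9*(-3/8)))*(-13) = (42 + (18 + 9/64 + 27/8))*(-13) = (42 + 1377/64)*(-13) = (4065/64)*(-13) = -52845/64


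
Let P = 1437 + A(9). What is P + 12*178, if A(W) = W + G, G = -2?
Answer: 3580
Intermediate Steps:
A(W) = -2 + W (A(W) = W - 2 = -2 + W)
P = 1444 (P = 1437 + (-2 + 9) = 1437 + 7 = 1444)
P + 12*178 = 1444 + 12*178 = 1444 + 2136 = 3580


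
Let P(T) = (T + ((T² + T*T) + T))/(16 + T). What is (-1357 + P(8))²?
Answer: 1825201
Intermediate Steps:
P(T) = (2*T + 2*T²)/(16 + T) (P(T) = (T + ((T² + T²) + T))/(16 + T) = (T + (2*T² + T))/(16 + T) = (T + (T + 2*T²))/(16 + T) = (2*T + 2*T²)/(16 + T))
(-1357 + P(8))² = (-1357 + 2*8*(1 + 8)/(16 + 8))² = (-1357 + 2*8*9/24)² = (-1357 + 2*8*(1/24)*9)² = (-1357 + 6)² = (-1351)² = 1825201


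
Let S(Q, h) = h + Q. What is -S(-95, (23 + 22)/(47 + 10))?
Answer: 1790/19 ≈ 94.211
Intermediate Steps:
S(Q, h) = Q + h
-S(-95, (23 + 22)/(47 + 10)) = -(-95 + (23 + 22)/(47 + 10)) = -(-95 + 45/57) = -(-95 + 45*(1/57)) = -(-95 + 15/19) = -1*(-1790/19) = 1790/19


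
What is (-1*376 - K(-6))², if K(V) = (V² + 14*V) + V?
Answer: 103684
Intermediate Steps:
K(V) = V² + 15*V
(-1*376 - K(-6))² = (-1*376 - (-6)*(15 - 6))² = (-376 - (-6)*9)² = (-376 - 1*(-54))² = (-376 + 54)² = (-322)² = 103684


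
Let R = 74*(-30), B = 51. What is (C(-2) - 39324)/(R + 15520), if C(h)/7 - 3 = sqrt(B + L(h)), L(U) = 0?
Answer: -39303/13300 + sqrt(51)/1900 ≈ -2.9514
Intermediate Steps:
R = -2220
C(h) = 21 + 7*sqrt(51) (C(h) = 21 + 7*sqrt(51 + 0) = 21 + 7*sqrt(51))
(C(-2) - 39324)/(R + 15520) = ((21 + 7*sqrt(51)) - 39324)/(-2220 + 15520) = (-39303 + 7*sqrt(51))/13300 = (-39303 + 7*sqrt(51))*(1/13300) = -39303/13300 + sqrt(51)/1900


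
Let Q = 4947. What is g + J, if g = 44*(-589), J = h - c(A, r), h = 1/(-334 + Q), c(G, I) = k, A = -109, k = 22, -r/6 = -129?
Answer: -119651993/4613 ≈ -25938.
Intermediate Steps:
r = 774 (r = -6*(-129) = 774)
c(G, I) = 22
h = 1/4613 (h = 1/(-334 + 4947) = 1/4613 ≈ 0.00021678)
J = -101485/4613 (J = 1/4613 - 1*22 = 1/4613 - 22 = -101485/4613 ≈ -22.000)
g = -25916
g + J = -25916 - 101485/4613 = -119651993/4613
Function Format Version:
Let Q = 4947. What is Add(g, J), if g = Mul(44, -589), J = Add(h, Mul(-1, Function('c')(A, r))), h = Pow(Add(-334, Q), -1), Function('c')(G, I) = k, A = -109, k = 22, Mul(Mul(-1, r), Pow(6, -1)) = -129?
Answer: Rational(-119651993, 4613) ≈ -25938.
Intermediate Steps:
r = 774 (r = Mul(-6, -129) = 774)
Function('c')(G, I) = 22
h = Rational(1, 4613) (h = Pow(Add(-334, 4947), -1) = Pow(4613, -1) = Rational(1, 4613) ≈ 0.00021678)
J = Rational(-101485, 4613) (J = Add(Rational(1, 4613), Mul(-1, 22)) = Add(Rational(1, 4613), -22) = Rational(-101485, 4613) ≈ -22.000)
g = -25916
Add(g, J) = Add(-25916, Rational(-101485, 4613)) = Rational(-119651993, 4613)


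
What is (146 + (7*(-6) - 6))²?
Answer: 9604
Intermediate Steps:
(146 + (7*(-6) - 6))² = (146 + (-42 - 6))² = (146 - 48)² = 98² = 9604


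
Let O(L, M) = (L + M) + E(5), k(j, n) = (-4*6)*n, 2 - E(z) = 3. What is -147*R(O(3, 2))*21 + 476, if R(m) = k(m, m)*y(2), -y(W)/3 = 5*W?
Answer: -8890084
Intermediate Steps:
E(z) = -1 (E(z) = 2 - 1*3 = 2 - 3 = -1)
y(W) = -15*W
k(j, n) = -24*n
O(L, M) = -1 + L + M (O(L, M) = (L + M) - 1 = -1 + L + M)
R(m) = 720*m (R(m) = (-24*m)*(-15*2) = -24*m*(-30) = 720*m)
-147*R(O(3, 2))*21 + 476 = -147*720*(-1 + 3 + 2)*21 + 476 = -147*720*4*21 + 476 = -423360*21 + 476 = -147*60480 + 476 = -8890560 + 476 = -8890084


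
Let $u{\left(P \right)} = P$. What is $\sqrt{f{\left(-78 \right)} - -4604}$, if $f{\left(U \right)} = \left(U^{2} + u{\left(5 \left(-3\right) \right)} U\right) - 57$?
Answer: $\sqrt{11801} \approx 108.63$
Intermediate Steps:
$f{\left(U \right)} = -57 + U^{2} - 15 U$ ($f{\left(U \right)} = \left(U^{2} + 5 \left(-3\right) U\right) - 57 = \left(U^{2} - 15 U\right) - 57 = -57 + U^{2} - 15 U$)
$\sqrt{f{\left(-78 \right)} - -4604} = \sqrt{\left(-57 + \left(-78\right)^{2} - -1170\right) - -4604} = \sqrt{\left(-57 + 6084 + 1170\right) + 4604} = \sqrt{7197 + 4604} = \sqrt{11801}$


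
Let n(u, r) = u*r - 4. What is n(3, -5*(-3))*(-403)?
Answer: -16523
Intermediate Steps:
n(u, r) = -4 + r*u (n(u, r) = r*u - 4 = -4 + r*u)
n(3, -5*(-3))*(-403) = (-4 - 5*(-3)*3)*(-403) = (-4 + 15*3)*(-403) = (-4 + 45)*(-403) = 41*(-403) = -16523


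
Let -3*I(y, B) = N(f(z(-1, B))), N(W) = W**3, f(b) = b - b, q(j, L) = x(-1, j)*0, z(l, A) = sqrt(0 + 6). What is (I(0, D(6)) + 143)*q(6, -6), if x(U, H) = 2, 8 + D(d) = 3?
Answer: 0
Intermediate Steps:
D(d) = -5 (D(d) = -8 + 3 = -5)
z(l, A) = sqrt(6)
q(j, L) = 0 (q(j, L) = 2*0 = 0)
f(b) = 0
I(y, B) = 0 (I(y, B) = -1/3*0**3 = -1/3*0 = 0)
(I(0, D(6)) + 143)*q(6, -6) = (0 + 143)*0 = 143*0 = 0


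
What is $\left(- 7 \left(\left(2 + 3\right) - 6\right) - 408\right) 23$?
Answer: $-9223$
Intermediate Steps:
$\left(- 7 \left(\left(2 + 3\right) - 6\right) - 408\right) 23 = \left(- 7 \left(5 - 6\right) - 408\right) 23 = \left(\left(-7\right) \left(-1\right) - 408\right) 23 = \left(7 - 408\right) 23 = \left(-401\right) 23 = -9223$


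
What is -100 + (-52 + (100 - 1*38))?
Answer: -90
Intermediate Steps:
-100 + (-52 + (100 - 1*38)) = -100 + (-52 + (100 - 38)) = -100 + (-52 + 62) = -100 + 10 = -90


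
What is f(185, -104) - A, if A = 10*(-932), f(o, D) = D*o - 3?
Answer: -9923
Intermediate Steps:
f(o, D) = -3 + D*o
A = -9320
f(185, -104) - A = (-3 - 104*185) - 1*(-9320) = (-3 - 19240) + 9320 = -19243 + 9320 = -9923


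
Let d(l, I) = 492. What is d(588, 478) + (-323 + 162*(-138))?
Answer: -22187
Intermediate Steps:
d(588, 478) + (-323 + 162*(-138)) = 492 + (-323 + 162*(-138)) = 492 + (-323 - 22356) = 492 - 22679 = -22187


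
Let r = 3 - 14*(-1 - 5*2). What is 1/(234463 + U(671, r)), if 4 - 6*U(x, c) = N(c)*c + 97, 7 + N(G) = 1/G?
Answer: 2/469261 ≈ 4.2620e-6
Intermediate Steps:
N(G) = -7 + 1/G
r = 157 (r = 3 - 14*(-1 - 10) = 3 - 14*(-11) = 3 + 154 = 157)
U(x, c) = -31/2 - c*(-7 + 1/c)/6 (U(x, c) = 2/3 - ((-7 + 1/c)*c + 97)/6 = 2/3 - (c*(-7 + 1/c) + 97)/6 = 2/3 - (97 + c*(-7 + 1/c))/6 = 2/3 + (-97/6 - c*(-7 + 1/c)/6) = -31/2 - c*(-7 + 1/c)/6)
1/(234463 + U(671, r)) = 1/(234463 + (-47/3 + (7/6)*157)) = 1/(234463 + (-47/3 + 1099/6)) = 1/(234463 + 335/2) = 1/(469261/2) = 2/469261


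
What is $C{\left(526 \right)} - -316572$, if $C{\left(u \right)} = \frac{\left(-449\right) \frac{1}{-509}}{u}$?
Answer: $\frac{84757088297}{267734} \approx 3.1657 \cdot 10^{5}$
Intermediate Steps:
$C{\left(u \right)} = \frac{449}{509 u}$ ($C{\left(u \right)} = \frac{\left(-449\right) \left(- \frac{1}{509}\right)}{u} = \frac{449}{509 u}$)
$C{\left(526 \right)} - -316572 = \frac{449}{509 \cdot 526} - -316572 = \frac{449}{509} \cdot \frac{1}{526} + 316572 = \frac{449}{267734} + 316572 = \frac{84757088297}{267734}$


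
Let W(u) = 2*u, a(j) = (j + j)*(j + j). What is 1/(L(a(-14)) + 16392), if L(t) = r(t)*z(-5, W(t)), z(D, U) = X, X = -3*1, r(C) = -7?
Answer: 1/16413 ≈ 6.0927e-5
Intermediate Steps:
a(j) = 4*j² (a(j) = (2*j)*(2*j) = 4*j²)
X = -3
z(D, U) = -3
L(t) = 21 (L(t) = -7*(-3) = 21)
1/(L(a(-14)) + 16392) = 1/(21 + 16392) = 1/16413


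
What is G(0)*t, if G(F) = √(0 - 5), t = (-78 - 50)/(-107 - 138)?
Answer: 128*I*√5/245 ≈ 1.1682*I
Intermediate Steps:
t = 128/245 (t = -128/(-245) = -128*(-1/245) = 128/245 ≈ 0.52245)
G(F) = I*√5 (G(F) = √(-5) = I*√5)
G(0)*t = (I*√5)*(128/245) = 128*I*√5/245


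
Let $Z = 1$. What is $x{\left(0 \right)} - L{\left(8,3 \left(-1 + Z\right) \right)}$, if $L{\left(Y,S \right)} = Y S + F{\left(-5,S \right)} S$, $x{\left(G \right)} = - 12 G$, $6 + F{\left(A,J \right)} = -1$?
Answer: $0$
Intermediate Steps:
$F{\left(A,J \right)} = -7$ ($F{\left(A,J \right)} = -6 - 1 = -7$)
$L{\left(Y,S \right)} = - 7 S + S Y$ ($L{\left(Y,S \right)} = Y S - 7 S = S Y - 7 S = - 7 S + S Y$)
$x{\left(0 \right)} - L{\left(8,3 \left(-1 + Z\right) \right)} = \left(-12\right) 0 - 3 \left(-1 + 1\right) \left(-7 + 8\right) = 0 - 3 \cdot 0 \cdot 1 = 0 - 0 \cdot 1 = 0 - 0 = 0 + 0 = 0$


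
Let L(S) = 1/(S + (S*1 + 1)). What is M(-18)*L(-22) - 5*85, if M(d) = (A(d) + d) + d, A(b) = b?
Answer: -18221/43 ≈ -423.74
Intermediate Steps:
L(S) = 1/(1 + 2*S) (L(S) = 1/(S + (S + 1)) = 1/(S + (1 + S)) = 1/(1 + 2*S))
M(d) = 3*d (M(d) = (d + d) + d = 2*d + d = 3*d)
M(-18)*L(-22) - 5*85 = (3*(-18))/(1 + 2*(-22)) - 5*85 = -54/(1 - 44) - 425 = -54/(-43) - 425 = -54*(-1/43) - 425 = 54/43 - 425 = -18221/43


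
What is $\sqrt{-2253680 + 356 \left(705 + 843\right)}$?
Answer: $8 i \sqrt{26603} \approx 1304.8 i$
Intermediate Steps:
$\sqrt{-2253680 + 356 \left(705 + 843\right)} = \sqrt{-2253680 + 356 \cdot 1548} = \sqrt{-2253680 + 551088} = \sqrt{-1702592} = 8 i \sqrt{26603}$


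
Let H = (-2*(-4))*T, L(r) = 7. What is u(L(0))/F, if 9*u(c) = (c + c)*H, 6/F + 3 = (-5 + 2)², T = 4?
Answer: 448/9 ≈ 49.778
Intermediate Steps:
F = 1 (F = 6/(-3 + (-5 + 2)²) = 6/(-3 + (-3)²) = 6/(-3 + 9) = 6/6 = 6*(⅙) = 1)
H = 32 (H = -2*(-4)*4 = 8*4 = 32)
u(c) = 64*c/9 (u(c) = ((c + c)*32)/9 = ((2*c)*32)/9 = (64*c)/9 = 64*c/9)
u(L(0))/F = ((64/9)*7)/1 = (448/9)*1 = 448/9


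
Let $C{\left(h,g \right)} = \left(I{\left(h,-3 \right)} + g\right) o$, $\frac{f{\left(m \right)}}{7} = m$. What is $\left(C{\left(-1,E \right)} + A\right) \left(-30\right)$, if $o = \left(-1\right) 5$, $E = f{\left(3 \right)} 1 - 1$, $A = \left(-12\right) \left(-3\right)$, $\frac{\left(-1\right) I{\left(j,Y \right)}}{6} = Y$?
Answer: $4620$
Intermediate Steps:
$f{\left(m \right)} = 7 m$
$I{\left(j,Y \right)} = - 6 Y$
$A = 36$
$E = 20$ ($E = 7 \cdot 3 \cdot 1 - 1 = 21 \cdot 1 - 1 = 21 - 1 = 20$)
$o = -5$
$C{\left(h,g \right)} = -90 - 5 g$ ($C{\left(h,g \right)} = \left(\left(-6\right) \left(-3\right) + g\right) \left(-5\right) = \left(18 + g\right) \left(-5\right) = -90 - 5 g$)
$\left(C{\left(-1,E \right)} + A\right) \left(-30\right) = \left(\left(-90 - 100\right) + 36\right) \left(-30\right) = \left(-190 + 36\right) \left(-30\right) = \left(-154\right) \left(-30\right) = 4620$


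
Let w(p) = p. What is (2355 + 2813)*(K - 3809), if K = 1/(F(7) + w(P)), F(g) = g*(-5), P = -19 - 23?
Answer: -1515743392/77 ≈ -1.9685e+7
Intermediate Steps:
P = -42
F(g) = -5*g
K = -1/77 (K = 1/(-5*7 - 42) = 1/(-35 - 42) = 1/(-77) = -1/77 ≈ -0.012987)
(2355 + 2813)*(K - 3809) = (2355 + 2813)*(-1/77 - 3809) = 5168*(-293294/77) = -1515743392/77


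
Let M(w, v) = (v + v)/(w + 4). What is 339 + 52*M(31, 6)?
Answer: 12489/35 ≈ 356.83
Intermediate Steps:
M(w, v) = 2*v/(4 + w) (M(w, v) = (2*v)/(4 + w) = 2*v/(4 + w))
339 + 52*M(31, 6) = 339 + 52*(2*6/(4 + 31)) = 339 + 52*(2*6/35) = 339 + 52*(2*6*(1/35)) = 339 + 52*(12/35) = 339 + 624/35 = 12489/35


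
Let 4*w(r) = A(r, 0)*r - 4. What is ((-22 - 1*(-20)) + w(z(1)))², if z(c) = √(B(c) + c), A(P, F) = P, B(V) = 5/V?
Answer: 9/4 ≈ 2.2500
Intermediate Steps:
z(c) = √(c + 5/c) (z(c) = √(5/c + c) = √(c + 5/c))
w(r) = -1 + r²/4 (w(r) = (r*r - 4)/4 = (r² - 4)/4 = (-4 + r²)/4 = -1 + r²/4)
((-22 - 1*(-20)) + w(z(1)))² = ((-22 - 1*(-20)) + (-1 + (√(1 + 5/1))²/4))² = ((-22 + 20) + (-1 + (√(1 + 5*1))²/4))² = (-2 + (-1 + (√(1 + 5))²/4))² = (-2 + (-1 + (√6)²/4))² = (-2 + (-1 + (¼)*6))² = (-2 + (-1 + 3/2))² = (-2 + ½)² = (-3/2)² = 9/4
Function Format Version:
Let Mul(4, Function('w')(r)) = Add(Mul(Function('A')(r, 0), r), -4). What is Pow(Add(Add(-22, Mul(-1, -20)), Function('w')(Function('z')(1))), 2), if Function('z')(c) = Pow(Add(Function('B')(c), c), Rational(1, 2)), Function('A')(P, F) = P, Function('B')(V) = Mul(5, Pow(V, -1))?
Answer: Rational(9, 4) ≈ 2.2500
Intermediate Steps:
Function('z')(c) = Pow(Add(c, Mul(5, Pow(c, -1))), Rational(1, 2)) (Function('z')(c) = Pow(Add(Mul(5, Pow(c, -1)), c), Rational(1, 2)) = Pow(Add(c, Mul(5, Pow(c, -1))), Rational(1, 2)))
Function('w')(r) = Add(-1, Mul(Rational(1, 4), Pow(r, 2))) (Function('w')(r) = Mul(Rational(1, 4), Add(Mul(r, r), -4)) = Mul(Rational(1, 4), Add(Pow(r, 2), -4)) = Mul(Rational(1, 4), Add(-4, Pow(r, 2))) = Add(-1, Mul(Rational(1, 4), Pow(r, 2))))
Pow(Add(Add(-22, Mul(-1, -20)), Function('w')(Function('z')(1))), 2) = Pow(Add(Add(-22, Mul(-1, -20)), Add(-1, Mul(Rational(1, 4), Pow(Pow(Add(1, Mul(5, Pow(1, -1))), Rational(1, 2)), 2)))), 2) = Pow(Add(Add(-22, 20), Add(-1, Mul(Rational(1, 4), Pow(Pow(Add(1, Mul(5, 1)), Rational(1, 2)), 2)))), 2) = Pow(Add(-2, Add(-1, Mul(Rational(1, 4), Pow(Pow(Add(1, 5), Rational(1, 2)), 2)))), 2) = Pow(Add(-2, Add(-1, Mul(Rational(1, 4), Pow(Pow(6, Rational(1, 2)), 2)))), 2) = Pow(Add(-2, Add(-1, Mul(Rational(1, 4), 6))), 2) = Pow(Add(-2, Add(-1, Rational(3, 2))), 2) = Pow(Add(-2, Rational(1, 2)), 2) = Pow(Rational(-3, 2), 2) = Rational(9, 4)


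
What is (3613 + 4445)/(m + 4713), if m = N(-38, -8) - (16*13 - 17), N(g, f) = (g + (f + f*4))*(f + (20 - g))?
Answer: 4029/311 ≈ 12.955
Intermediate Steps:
N(g, f) = (g + 5*f)*(20 + f - g) (N(g, f) = (g + (f + 4*f))*(20 + f - g) = (g + 5*f)*(20 + f - g))
m = -4091 (m = (-1*(-38)² + 5*(-8)² + 20*(-38) + 100*(-8) - 4*(-8)*(-38)) - (16*13 - 17) = (-1*1444 + 5*64 - 760 - 800 - 1216) - (208 - 17) = (-1444 + 320 - 760 - 800 - 1216) - 1*191 = -3900 - 191 = -4091)
(3613 + 4445)/(m + 4713) = (3613 + 4445)/(-4091 + 4713) = 8058/622 = 8058*(1/622) = 4029/311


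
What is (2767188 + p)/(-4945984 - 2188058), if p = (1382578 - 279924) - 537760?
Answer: -555347/1189007 ≈ -0.46707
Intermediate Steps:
p = 564894 (p = 1102654 - 537760 = 564894)
(2767188 + p)/(-4945984 - 2188058) = (2767188 + 564894)/(-4945984 - 2188058) = 3332082/(-7134042) = 3332082*(-1/7134042) = -555347/1189007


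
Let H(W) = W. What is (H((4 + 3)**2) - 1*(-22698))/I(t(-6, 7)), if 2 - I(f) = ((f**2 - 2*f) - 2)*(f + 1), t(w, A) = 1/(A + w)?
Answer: 22747/8 ≈ 2843.4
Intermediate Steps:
I(f) = 2 - (1 + f)*(-2 + f**2 - 2*f) (I(f) = 2 - ((f**2 - 2*f) - 2)*(f + 1) = 2 - (-2 + f**2 - 2*f)*(1 + f) = 2 - (1 + f)*(-2 + f**2 - 2*f))
(H((4 + 3)**2) - 1*(-22698))/I(t(-6, 7)) = ((4 + 3)**2 - 1*(-22698))/(4 + (1/(7 - 6))**2 - (1/(7 - 6))**3 + 4/(7 - 6)) = (7**2 + 22698)/(4 + (1/1)**2 - (1/1)**3 + 4/1) = (49 + 22698)/(4 + 1**2 - 1*1**3 + 4*1) = 22747/(4 + 1 - 1*1 + 4) = 22747/(4 + 1 - 1 + 4) = 22747/8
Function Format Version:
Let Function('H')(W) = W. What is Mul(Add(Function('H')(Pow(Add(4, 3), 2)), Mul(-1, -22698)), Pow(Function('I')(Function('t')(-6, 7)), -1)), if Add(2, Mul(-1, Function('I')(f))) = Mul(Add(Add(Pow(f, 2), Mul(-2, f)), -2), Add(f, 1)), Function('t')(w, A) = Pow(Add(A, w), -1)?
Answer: Rational(22747, 8) ≈ 2843.4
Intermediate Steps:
Function('I')(f) = Add(2, Mul(-1, Add(1, f), Add(-2, Pow(f, 2), Mul(-2, f)))) (Function('I')(f) = Add(2, Mul(-1, Mul(Add(Add(Pow(f, 2), Mul(-2, f)), -2), Add(f, 1)))) = Add(2, Mul(-1, Mul(Add(-2, Pow(f, 2), Mul(-2, f)), Add(1, f)))) = Add(2, Mul(-1, Mul(Add(1, f), Add(-2, Pow(f, 2), Mul(-2, f))))) = Add(2, Mul(-1, Add(1, f), Add(-2, Pow(f, 2), Mul(-2, f)))))
Mul(Add(Function('H')(Pow(Add(4, 3), 2)), Mul(-1, -22698)), Pow(Function('I')(Function('t')(-6, 7)), -1)) = Mul(Add(Pow(Add(4, 3), 2), Mul(-1, -22698)), Pow(Add(4, Pow(Pow(Add(7, -6), -1), 2), Mul(-1, Pow(Pow(Add(7, -6), -1), 3)), Mul(4, Pow(Add(7, -6), -1))), -1)) = Mul(Add(Pow(7, 2), 22698), Pow(Add(4, Pow(Pow(1, -1), 2), Mul(-1, Pow(Pow(1, -1), 3)), Mul(4, Pow(1, -1))), -1)) = Mul(Add(49, 22698), Pow(Add(4, Pow(1, 2), Mul(-1, Pow(1, 3)), Mul(4, 1)), -1)) = Mul(22747, Pow(Add(4, 1, Mul(-1, 1), 4), -1)) = Mul(22747, Pow(Add(4, 1, -1, 4), -1)) = Mul(22747, Pow(8, -1)) = Mul(22747, Rational(1, 8)) = Rational(22747, 8)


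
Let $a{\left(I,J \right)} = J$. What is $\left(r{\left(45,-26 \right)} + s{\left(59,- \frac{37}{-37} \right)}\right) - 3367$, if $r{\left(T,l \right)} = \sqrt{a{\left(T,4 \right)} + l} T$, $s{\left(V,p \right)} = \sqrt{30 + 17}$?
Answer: $-3367 + \sqrt{47} + 45 i \sqrt{22} \approx -3360.1 + 211.07 i$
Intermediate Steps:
$s{\left(V,p \right)} = \sqrt{47}$
$r{\left(T,l \right)} = T \sqrt{4 + l}$ ($r{\left(T,l \right)} = \sqrt{4 + l} T = T \sqrt{4 + l}$)
$\left(r{\left(45,-26 \right)} + s{\left(59,- \frac{37}{-37} \right)}\right) - 3367 = \left(45 \sqrt{4 - 26} + \sqrt{47}\right) - 3367 = \left(45 \sqrt{-22} + \sqrt{47}\right) - 3367 = \left(45 i \sqrt{22} + \sqrt{47}\right) - 3367 = \left(\sqrt{47} + 45 i \sqrt{22}\right) - 3367 = -3367 + \sqrt{47} + 45 i \sqrt{22}$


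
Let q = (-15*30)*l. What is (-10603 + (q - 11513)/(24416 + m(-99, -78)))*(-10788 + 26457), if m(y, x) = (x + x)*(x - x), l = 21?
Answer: -4056763814559/24416 ≈ -1.6615e+8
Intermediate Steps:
q = -9450 (q = -15*30*21 = -450*21 = -9450)
m(y, x) = 0 (m(y, x) = (2*x)*0 = 0)
(-10603 + (q - 11513)/(24416 + m(-99, -78)))*(-10788 + 26457) = (-10603 + (-9450 - 11513)/(24416 + 0))*(-10788 + 26457) = (-10603 - 20963/24416)*15669 = -258903811/24416*15669 = -4056763814559/24416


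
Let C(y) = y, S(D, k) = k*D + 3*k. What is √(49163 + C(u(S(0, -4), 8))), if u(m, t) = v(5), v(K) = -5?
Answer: 3*√5462 ≈ 221.72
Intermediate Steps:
S(D, k) = 3*k + D*k (S(D, k) = D*k + 3*k = 3*k + D*k)
u(m, t) = -5
√(49163 + C(u(S(0, -4), 8))) = √(49163 - 5) = √49158 = 3*√5462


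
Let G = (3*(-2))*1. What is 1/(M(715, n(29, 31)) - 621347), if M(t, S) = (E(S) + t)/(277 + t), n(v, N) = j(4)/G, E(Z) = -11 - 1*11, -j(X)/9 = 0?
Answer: -992/616375531 ≈ -1.6094e-6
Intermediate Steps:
j(X) = 0 (j(X) = -9*0 = 0)
G = -6 (G = -6*1 = -6)
E(Z) = -22 (E(Z) = -11 - 11 = -22)
n(v, N) = 0 (n(v, N) = 0/(-6) = 0*(-⅙) = 0)
M(t, S) = (-22 + t)/(277 + t)
1/(M(715, n(29, 31)) - 621347) = 1/((-22 + 715)/(277 + 715) - 621347) = 1/(693/992 - 621347) = 1/(-616375531/992) = -992/616375531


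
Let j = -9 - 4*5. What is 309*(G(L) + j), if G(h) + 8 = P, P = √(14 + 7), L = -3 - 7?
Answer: -11433 + 309*√21 ≈ -10017.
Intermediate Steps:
L = -10
P = √21 ≈ 4.5826
G(h) = -8 + √21
j = -29 (j = -9 - 20 = -29)
309*(G(L) + j) = 309*((-8 + √21) - 29) = 309*(-37 + √21) = -11433 + 309*√21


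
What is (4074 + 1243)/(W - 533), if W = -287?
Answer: -5317/820 ≈ -6.4841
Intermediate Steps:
(4074 + 1243)/(W - 533) = (4074 + 1243)/(-287 - 533) = 5317/(-820) = 5317*(-1/820) = -5317/820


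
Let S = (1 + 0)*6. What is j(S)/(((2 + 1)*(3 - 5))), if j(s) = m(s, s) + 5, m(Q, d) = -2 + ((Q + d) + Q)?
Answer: -7/2 ≈ -3.5000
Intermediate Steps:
S = 6 (S = 1*6 = 6)
m(Q, d) = -2 + d + 2*Q (m(Q, d) = -2 + (d + 2*Q) = -2 + d + 2*Q)
j(s) = 3 + 3*s (j(s) = (-2 + s + 2*s) + 5 = (-2 + 3*s) + 5 = 3 + 3*s)
j(S)/(((2 + 1)*(3 - 5))) = (3 + 3*6)/(((2 + 1)*(3 - 5))) = (3 + 18)/((3*(-2))) = 21/(-6) = -⅙*21 = -7/2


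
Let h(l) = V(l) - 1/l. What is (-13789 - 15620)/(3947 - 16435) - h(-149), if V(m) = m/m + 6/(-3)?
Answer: 6230165/1860712 ≈ 3.3483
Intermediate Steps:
V(m) = -1 (V(m) = 1 + 6*(-⅓) = 1 - 2 = -1)
h(l) = -1 - 1/l
(-13789 - 15620)/(3947 - 16435) - h(-149) = (-13789 - 15620)/(3947 - 16435) - (-1 - 1*(-149))/(-149) = -29409/(-12488) - (-1)*(-1 + 149)/149 = -29409*(-1/12488) - (-1)*148/149 = 29409/12488 - 1*(-148/149) = 29409/12488 + 148/149 = 6230165/1860712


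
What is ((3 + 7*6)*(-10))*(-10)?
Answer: 4500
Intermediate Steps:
((3 + 7*6)*(-10))*(-10) = ((3 + 42)*(-10))*(-10) = (45*(-10))*(-10) = -450*(-10) = 4500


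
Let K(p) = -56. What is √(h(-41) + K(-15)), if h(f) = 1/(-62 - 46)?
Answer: I*√18147/18 ≈ 7.4839*I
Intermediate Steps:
h(f) = -1/108 (h(f) = 1/(-108) = -1/108)
√(h(-41) + K(-15)) = √(-1/108 - 56) = √(-6049/108) = I*√18147/18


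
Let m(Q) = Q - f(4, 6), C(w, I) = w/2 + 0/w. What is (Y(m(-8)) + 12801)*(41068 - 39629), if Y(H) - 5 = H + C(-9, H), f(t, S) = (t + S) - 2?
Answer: 36796669/2 ≈ 1.8398e+7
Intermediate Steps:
C(w, I) = w/2 (C(w, I) = w*(½) + 0 = w/2 + 0 = w/2)
f(t, S) = -2 + S + t (f(t, S) = (S + t) - 2 = -2 + S + t)
m(Q) = -8 + Q (m(Q) = Q - (-2 + 6 + 4) = Q - 1*8 = Q - 8 = -8 + Q)
Y(H) = ½ + H (Y(H) = 5 + (H + (½)*(-9)) = 5 + (H - 9/2) = 5 + (-9/2 + H) = ½ + H)
(Y(m(-8)) + 12801)*(41068 - 39629) = ((½ + (-8 - 8)) + 12801)*(41068 - 39629) = ((½ - 16) + 12801)*1439 = (-31/2 + 12801)*1439 = (25571/2)*1439 = 36796669/2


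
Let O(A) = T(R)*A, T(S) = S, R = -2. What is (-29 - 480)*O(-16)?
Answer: -16288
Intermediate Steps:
O(A) = -2*A
(-29 - 480)*O(-16) = (-29 - 480)*(-2*(-16)) = -509*32 = -16288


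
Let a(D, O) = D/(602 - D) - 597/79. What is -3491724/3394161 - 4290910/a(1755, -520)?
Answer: 73699542615627917/155940201597 ≈ 4.7261e+5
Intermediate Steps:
a(D, O) = -597/79 + D/(602 - D) (a(D, O) = D/(602 - D) - 597*1/79 = D/(602 - D) - 597/79 = -597/79 + D/(602 - D))
-3491724/3394161 - 4290910/a(1755, -520) = -3491724/3394161 - 4290910*79*(-602 + 1755)/(2*(179697 - 338*1755)) = -3491724*1/3394161 - 4290910*91087/(2*(179697 - 593190)) = -1163908/1131387 - 4290910/((2/79)*(1/1153)*(-413493)) = -1163908/1131387 - 4290910/(-826986/91087) = -1163908/1131387 - 4290910*(-91087/826986) = -1163908/1131387 + 195423059585/413493 = 73699542615627917/155940201597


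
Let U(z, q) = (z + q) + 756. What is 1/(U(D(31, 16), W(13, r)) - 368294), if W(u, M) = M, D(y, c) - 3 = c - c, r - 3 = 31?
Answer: -1/367501 ≈ -2.7211e-6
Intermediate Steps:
r = 34 (r = 3 + 31 = 34)
D(y, c) = 3 (D(y, c) = 3 + (c - c) = 3 + 0 = 3)
U(z, q) = 756 + q + z (U(z, q) = (q + z) + 756 = 756 + q + z)
1/(U(D(31, 16), W(13, r)) - 368294) = 1/((756 + 34 + 3) - 368294) = 1/(793 - 368294) = 1/(-367501) = -1/367501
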